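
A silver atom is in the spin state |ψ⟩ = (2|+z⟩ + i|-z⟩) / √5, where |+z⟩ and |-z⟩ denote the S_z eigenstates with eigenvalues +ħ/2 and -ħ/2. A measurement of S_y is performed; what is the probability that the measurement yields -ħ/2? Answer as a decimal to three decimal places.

|-y⟩ = (|+z⟩ - i|-z⟩)/√2, so ⟨-y|ψ⟩ = (1) / (√2·√5).
P = |1|² / 10 = 1/10.

0.100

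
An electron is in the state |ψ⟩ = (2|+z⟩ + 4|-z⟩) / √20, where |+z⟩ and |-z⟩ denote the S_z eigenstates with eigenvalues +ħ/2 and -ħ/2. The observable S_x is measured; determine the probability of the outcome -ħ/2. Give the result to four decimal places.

0.1000

|-x⟩ = (|+z⟩ - |-z⟩)/√2, so ⟨-x|ψ⟩ = (-2) / (√2·√20).
P = |-2|² / 40 = 4/40.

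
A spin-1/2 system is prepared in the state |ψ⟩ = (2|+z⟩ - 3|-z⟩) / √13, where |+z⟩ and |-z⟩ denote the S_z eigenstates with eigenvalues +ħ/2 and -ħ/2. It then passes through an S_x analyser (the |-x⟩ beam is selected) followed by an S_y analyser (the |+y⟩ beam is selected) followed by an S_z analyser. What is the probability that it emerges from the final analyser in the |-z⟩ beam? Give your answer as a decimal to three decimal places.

First analyser (S_x): P(|-x⟩) = |⟨-x|ψ⟩|² = 25/26.
After stage 1 the state is |-x⟩; P(|+y⟩) = |⟨+y|-x⟩|² = 1/2.
After stage 2 the state is |+y⟩; P(|-z⟩) = |⟨-z|+y⟩|² = 1/2.
Joint probability = 25/26 × 1/2 × 1/2 = 0.240.

0.240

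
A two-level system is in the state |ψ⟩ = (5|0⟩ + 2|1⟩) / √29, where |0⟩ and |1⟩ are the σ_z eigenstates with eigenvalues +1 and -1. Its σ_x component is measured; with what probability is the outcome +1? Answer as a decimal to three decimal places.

0.845

|+x⟩ = (|0⟩ + |1⟩)/√2, so ⟨+x|ψ⟩ = (7) / (√2·√29).
P = |7|² / 58 = 49/58.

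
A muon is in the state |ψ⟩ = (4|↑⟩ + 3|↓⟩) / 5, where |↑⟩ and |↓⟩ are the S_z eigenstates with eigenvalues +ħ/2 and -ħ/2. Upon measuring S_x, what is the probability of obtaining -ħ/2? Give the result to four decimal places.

0.0200

|-x⟩ = (|↑⟩ - |↓⟩)/√2, so ⟨-x|ψ⟩ = (1) / (√2·5).
P = |1|² / 50 = 1/50.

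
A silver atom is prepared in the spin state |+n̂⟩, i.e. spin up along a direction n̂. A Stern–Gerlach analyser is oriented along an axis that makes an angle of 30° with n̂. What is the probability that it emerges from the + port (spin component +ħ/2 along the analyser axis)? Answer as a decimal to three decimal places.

0.933

For spin-½, the probability of finding spin-up along an axis at angle θ to the initial spin direction is cos²(θ/2); spin-down is sin²(θ/2).
θ = 30°, so P = cos²(15°) ≈ 0.933.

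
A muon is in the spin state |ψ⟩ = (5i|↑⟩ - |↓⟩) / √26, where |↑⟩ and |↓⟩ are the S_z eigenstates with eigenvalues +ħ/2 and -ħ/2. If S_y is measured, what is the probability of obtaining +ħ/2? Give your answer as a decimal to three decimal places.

0.692

|+y⟩ = (|↑⟩ + i|↓⟩)/√2, so ⟨+y|ψ⟩ = (6i) / (√2·√26).
P = |6i|² / 52 = 36/52.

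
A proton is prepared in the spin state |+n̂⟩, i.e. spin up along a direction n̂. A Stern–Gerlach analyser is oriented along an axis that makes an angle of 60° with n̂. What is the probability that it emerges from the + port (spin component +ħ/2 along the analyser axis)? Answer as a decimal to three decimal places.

For spin-½, the probability of finding spin-up along an axis at angle θ to the initial spin direction is cos²(θ/2); spin-down is sin²(θ/2).
θ = 60°, so P = cos²(30°) ≈ 0.750.

0.750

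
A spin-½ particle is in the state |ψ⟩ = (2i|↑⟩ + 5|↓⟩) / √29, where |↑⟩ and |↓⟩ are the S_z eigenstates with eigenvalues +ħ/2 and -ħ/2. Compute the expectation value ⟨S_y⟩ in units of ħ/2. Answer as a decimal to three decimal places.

⟨σ_y⟩ = 2 Im(a* b)/(|a|²+|b|²) with a = 2i, b = 5.
a* b = -10i, so ⟨σ_y⟩ = -20/29.
⟨S_y⟩ = (ħ/2)·⟨σ_y⟩.

-0.690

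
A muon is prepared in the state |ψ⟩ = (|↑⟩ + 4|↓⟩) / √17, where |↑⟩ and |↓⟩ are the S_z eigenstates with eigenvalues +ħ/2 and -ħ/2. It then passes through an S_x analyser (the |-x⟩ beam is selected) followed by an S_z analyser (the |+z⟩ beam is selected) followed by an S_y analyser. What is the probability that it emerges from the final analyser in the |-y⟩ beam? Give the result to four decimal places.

First analyser (S_x): P(|-x⟩) = |⟨-x|ψ⟩|² = 9/34.
After stage 1 the state is |-x⟩; P(|+z⟩) = |⟨+z|-x⟩|² = 1/2.
After stage 2 the state is |+z⟩; P(|-y⟩) = |⟨-y|+z⟩|² = 1/2.
Joint probability = 9/34 × 1/2 × 1/2 = 0.0662.

0.0662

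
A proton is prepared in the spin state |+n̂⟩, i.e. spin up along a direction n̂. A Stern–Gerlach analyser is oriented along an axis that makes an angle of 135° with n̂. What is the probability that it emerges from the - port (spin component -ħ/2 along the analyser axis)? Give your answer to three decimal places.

For spin-½, the probability of finding spin-up along an axis at angle θ to the initial spin direction is cos²(θ/2); spin-down is sin²(θ/2).
θ = 135°, so P = sin²(67.5°) ≈ 0.854.

0.854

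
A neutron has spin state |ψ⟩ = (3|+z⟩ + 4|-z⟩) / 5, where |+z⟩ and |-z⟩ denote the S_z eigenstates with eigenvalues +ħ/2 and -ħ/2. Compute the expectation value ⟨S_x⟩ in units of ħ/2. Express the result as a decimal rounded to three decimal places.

0.960

⟨σ_x⟩ = 2 Re(a* b)/(|a|²+|b|²) with a = 3, b = 4.
a* b = 12, so ⟨σ_x⟩ = 24/25.
⟨S_x⟩ = (ħ/2)·⟨σ_x⟩.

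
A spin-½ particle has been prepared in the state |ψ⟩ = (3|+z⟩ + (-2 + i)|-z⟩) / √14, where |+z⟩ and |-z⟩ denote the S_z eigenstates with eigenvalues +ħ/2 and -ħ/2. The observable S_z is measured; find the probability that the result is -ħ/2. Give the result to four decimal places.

0.3571

The -ħ/2 outcome corresponds to |-z⟩. Its amplitude in |ψ⟩ is (-2 + i)/√14.
P = |-2 + i|² / 14 = 5/14.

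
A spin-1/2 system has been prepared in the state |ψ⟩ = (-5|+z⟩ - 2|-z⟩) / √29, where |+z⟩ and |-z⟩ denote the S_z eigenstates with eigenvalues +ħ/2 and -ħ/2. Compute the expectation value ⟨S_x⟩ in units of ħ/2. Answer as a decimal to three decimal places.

⟨σ_x⟩ = 2 Re(a* b)/(|a|²+|b|²) with a = -5, b = -2.
a* b = 10, so ⟨σ_x⟩ = 20/29.
⟨S_x⟩ = (ħ/2)·⟨σ_x⟩.

0.690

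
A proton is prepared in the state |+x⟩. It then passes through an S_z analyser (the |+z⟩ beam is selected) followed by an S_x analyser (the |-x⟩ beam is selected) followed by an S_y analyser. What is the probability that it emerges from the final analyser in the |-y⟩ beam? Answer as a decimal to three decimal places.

0.125

First analyser (S_z): from |+x⟩, P(|+z⟩) = 1/2.
After stage 1 the state is |+z⟩; P(|-x⟩) = |⟨-x|+z⟩|² = 1/2.
After stage 2 the state is |-x⟩; P(|-y⟩) = |⟨-y|-x⟩|² = 1/2.
Joint probability = 1/2 × 1/2 × 1/2 = 0.125.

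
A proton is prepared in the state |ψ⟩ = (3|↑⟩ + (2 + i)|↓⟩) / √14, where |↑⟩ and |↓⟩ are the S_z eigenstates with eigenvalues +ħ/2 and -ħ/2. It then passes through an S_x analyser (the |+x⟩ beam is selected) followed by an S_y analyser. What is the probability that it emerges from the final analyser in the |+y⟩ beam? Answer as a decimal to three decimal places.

0.464

First analyser (S_x): P(|+x⟩) = |⟨+x|ψ⟩|² = 26/28.
After stage 1 the state is |+x⟩; P(|+y⟩) = |⟨+y|+x⟩|² = 1/2.
Joint probability = 26/28 × 1/2 = 0.464.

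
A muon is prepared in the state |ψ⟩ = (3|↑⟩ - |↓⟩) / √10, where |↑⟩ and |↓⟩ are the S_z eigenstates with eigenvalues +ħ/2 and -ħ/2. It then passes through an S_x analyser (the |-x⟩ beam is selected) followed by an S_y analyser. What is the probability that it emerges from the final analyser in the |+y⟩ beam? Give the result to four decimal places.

First analyser (S_x): P(|-x⟩) = |⟨-x|ψ⟩|² = 16/20.
After stage 1 the state is |-x⟩; P(|+y⟩) = |⟨+y|-x⟩|² = 1/2.
Joint probability = 16/20 × 1/2 = 0.4000.

0.4000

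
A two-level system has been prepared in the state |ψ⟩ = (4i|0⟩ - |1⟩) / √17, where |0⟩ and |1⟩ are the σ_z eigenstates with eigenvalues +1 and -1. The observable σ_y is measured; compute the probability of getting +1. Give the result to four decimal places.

|+y⟩ = (|0⟩ + i|1⟩)/√2, so ⟨+y|ψ⟩ = (5i) / (√2·√17).
P = |5i|² / 34 = 25/34.

0.7353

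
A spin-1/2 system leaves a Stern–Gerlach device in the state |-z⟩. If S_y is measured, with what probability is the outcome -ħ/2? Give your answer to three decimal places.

In the S_z basis, |-z⟩ = |-z⟩ and |-y⟩ = (|+z⟩ - i|-z⟩)/√2.
|⟨-y|-z⟩|² = 1/2.

0.500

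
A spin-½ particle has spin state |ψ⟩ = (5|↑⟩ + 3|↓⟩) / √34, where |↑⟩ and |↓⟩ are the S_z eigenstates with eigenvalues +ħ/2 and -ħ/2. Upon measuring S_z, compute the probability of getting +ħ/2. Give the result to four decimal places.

The +ħ/2 outcome corresponds to |↑⟩. Its amplitude in |ψ⟩ is 5/√34.
P = |5|² / 34 = 25/34.

0.7353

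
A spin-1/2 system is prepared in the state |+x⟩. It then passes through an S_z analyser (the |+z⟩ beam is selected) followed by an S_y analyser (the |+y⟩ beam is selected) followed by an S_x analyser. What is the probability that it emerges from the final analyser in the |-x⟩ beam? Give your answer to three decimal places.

0.125

First analyser (S_z): from |+x⟩, P(|+z⟩) = 1/2.
After stage 1 the state is |+z⟩; P(|+y⟩) = |⟨+y|+z⟩|² = 1/2.
After stage 2 the state is |+y⟩; P(|-x⟩) = |⟨-x|+y⟩|² = 1/2.
Joint probability = 1/2 × 1/2 × 1/2 = 0.125.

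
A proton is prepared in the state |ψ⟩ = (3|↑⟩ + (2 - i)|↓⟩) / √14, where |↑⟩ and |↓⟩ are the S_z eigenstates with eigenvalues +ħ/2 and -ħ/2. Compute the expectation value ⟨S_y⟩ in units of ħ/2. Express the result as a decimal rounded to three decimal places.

-0.429

⟨σ_y⟩ = 2 Im(a* b)/(|a|²+|b|²) with a = 3, b = (2 - i).
a* b = (6 - 3i), so ⟨σ_y⟩ = -6/14.
⟨S_y⟩ = (ħ/2)·⟨σ_y⟩.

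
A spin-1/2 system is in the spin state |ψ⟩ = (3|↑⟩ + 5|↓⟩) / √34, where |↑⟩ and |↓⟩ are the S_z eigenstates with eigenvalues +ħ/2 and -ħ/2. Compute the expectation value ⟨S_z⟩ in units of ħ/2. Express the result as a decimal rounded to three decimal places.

⟨σ_z⟩ = |a|² - |b|² divided by |a|²+|b|², with a, b the |↑⟩, |↓⟩ amplitudes.
= (9 - 25)/34 = -16/34.
⟨S_z⟩ = (ħ/2)·⟨σ_z⟩.

-0.471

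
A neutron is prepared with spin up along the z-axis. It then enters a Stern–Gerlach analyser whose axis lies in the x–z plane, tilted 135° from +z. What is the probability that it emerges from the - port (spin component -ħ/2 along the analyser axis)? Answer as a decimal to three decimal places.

0.854

For spin-½, the probability of finding spin-up along an axis at angle θ to the initial spin direction is cos²(θ/2); spin-down is sin²(θ/2).
θ = 135°, so P = sin²(67.5°) ≈ 0.854.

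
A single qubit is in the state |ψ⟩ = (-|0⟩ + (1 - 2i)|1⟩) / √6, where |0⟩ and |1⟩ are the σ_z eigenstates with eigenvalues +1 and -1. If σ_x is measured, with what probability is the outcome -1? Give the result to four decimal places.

|-x⟩ = (|0⟩ - |1⟩)/√2, so ⟨-x|ψ⟩ = (-2 + 2i) / (√2·√6).
P = |-2 + 2i|² / 12 = 8/12.

0.6667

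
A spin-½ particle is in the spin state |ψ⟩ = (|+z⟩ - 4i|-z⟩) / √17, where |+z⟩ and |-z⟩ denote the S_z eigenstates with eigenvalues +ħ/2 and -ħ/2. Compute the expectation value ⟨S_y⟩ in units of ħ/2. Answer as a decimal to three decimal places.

⟨σ_y⟩ = 2 Im(a* b)/(|a|²+|b|²) with a = 1, b = -4i.
a* b = -4i, so ⟨σ_y⟩ = -8/17.
⟨S_y⟩ = (ħ/2)·⟨σ_y⟩.

-0.471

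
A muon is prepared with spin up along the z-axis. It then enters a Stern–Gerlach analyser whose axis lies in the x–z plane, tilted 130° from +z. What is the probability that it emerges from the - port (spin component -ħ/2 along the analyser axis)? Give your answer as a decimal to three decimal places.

For spin-½, the probability of finding spin-up along an axis at angle θ to the initial spin direction is cos²(θ/2); spin-down is sin²(θ/2).
θ = 130°, so P = sin²(65°) ≈ 0.821.

0.821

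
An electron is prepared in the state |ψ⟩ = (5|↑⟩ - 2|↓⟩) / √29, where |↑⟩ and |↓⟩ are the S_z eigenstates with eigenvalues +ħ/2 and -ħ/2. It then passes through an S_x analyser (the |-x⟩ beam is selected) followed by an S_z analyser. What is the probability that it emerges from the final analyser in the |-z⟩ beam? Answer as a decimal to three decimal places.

First analyser (S_x): P(|-x⟩) = |⟨-x|ψ⟩|² = 49/58.
After stage 1 the state is |-x⟩; P(|-z⟩) = |⟨-z|-x⟩|² = 1/2.
Joint probability = 49/58 × 1/2 = 0.422.

0.422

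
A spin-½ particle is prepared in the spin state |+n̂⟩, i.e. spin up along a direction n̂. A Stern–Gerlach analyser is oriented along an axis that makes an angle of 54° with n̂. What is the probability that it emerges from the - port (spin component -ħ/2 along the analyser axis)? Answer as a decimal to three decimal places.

For spin-½, the probability of finding spin-up along an axis at angle θ to the initial spin direction is cos²(θ/2); spin-down is sin²(θ/2).
θ = 54°, so P = sin²(27°) ≈ 0.206.

0.206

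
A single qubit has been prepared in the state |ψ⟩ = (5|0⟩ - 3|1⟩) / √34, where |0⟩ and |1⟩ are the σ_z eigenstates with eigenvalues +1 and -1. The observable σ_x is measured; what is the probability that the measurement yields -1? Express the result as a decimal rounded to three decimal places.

|-x⟩ = (|0⟩ - |1⟩)/√2, so ⟨-x|ψ⟩ = (8) / (√2·√34).
P = |8|² / 68 = 64/68.

0.941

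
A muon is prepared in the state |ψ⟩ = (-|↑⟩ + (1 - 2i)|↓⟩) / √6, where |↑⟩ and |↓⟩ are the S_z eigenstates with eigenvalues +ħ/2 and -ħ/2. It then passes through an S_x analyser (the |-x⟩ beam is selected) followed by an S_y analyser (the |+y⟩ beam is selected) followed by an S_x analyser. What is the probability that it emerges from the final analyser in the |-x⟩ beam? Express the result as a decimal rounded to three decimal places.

First analyser (S_x): P(|-x⟩) = |⟨-x|ψ⟩|² = 8/12.
After stage 1 the state is |-x⟩; P(|+y⟩) = |⟨+y|-x⟩|² = 1/2.
After stage 2 the state is |+y⟩; P(|-x⟩) = |⟨-x|+y⟩|² = 1/2.
Joint probability = 8/12 × 1/2 × 1/2 = 0.167.

0.167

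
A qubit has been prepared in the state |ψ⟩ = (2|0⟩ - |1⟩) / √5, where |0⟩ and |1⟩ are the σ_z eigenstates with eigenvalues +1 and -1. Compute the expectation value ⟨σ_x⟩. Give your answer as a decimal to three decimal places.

-0.800

⟨σ_x⟩ = 2 Re(a* b)/(|a|²+|b|²) with a = 2, b = -1.
a* b = -2, so ⟨σ_x⟩ = -4/5.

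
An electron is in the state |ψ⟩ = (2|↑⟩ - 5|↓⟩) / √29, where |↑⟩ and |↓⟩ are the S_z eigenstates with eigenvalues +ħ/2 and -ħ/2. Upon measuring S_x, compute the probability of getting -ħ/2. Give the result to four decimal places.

|-x⟩ = (|↑⟩ - |↓⟩)/√2, so ⟨-x|ψ⟩ = (7) / (√2·√29).
P = |7|² / 58 = 49/58.

0.8448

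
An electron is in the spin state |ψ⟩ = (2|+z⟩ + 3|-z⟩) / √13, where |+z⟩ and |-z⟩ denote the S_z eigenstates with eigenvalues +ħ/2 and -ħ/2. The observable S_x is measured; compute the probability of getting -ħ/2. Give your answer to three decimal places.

|-x⟩ = (|+z⟩ - |-z⟩)/√2, so ⟨-x|ψ⟩ = (-1) / (√2·√13).
P = |-1|² / 26 = 1/26.

0.038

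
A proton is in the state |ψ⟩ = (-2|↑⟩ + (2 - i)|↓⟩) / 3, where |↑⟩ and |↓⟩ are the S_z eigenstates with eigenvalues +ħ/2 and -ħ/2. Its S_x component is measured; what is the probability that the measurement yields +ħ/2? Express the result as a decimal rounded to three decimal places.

0.056

|+x⟩ = (|↑⟩ + |↓⟩)/√2, so ⟨+x|ψ⟩ = (-i) / (√2·3).
P = |-i|² / 18 = 1/18.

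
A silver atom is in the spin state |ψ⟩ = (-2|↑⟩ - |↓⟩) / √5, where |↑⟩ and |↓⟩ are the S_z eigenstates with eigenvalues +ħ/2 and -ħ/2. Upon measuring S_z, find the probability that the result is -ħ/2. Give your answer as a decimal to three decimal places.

The -ħ/2 outcome corresponds to |↓⟩. Its amplitude in |ψ⟩ is -1/√5.
P = |-1|² / 5 = 1/5.

0.200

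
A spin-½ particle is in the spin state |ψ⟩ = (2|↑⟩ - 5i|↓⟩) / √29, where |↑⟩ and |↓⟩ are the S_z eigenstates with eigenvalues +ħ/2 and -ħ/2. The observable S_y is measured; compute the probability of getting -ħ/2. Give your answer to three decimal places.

0.845

|-y⟩ = (|↑⟩ - i|↓⟩)/√2, so ⟨-y|ψ⟩ = (7) / (√2·√29).
P = |7|² / 58 = 49/58.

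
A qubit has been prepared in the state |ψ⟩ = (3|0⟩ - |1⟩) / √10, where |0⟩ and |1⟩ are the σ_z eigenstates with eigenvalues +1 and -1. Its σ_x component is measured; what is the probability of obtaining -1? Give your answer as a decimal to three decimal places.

0.800

|-x⟩ = (|0⟩ - |1⟩)/√2, so ⟨-x|ψ⟩ = (4) / (√2·√10).
P = |4|² / 20 = 16/20.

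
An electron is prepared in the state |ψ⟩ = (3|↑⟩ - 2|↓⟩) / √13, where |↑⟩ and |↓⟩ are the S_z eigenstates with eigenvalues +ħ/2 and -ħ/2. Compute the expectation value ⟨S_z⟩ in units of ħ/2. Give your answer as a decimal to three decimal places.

0.385

⟨σ_z⟩ = |a|² - |b|² divided by |a|²+|b|², with a, b the |↑⟩, |↓⟩ amplitudes.
= (9 - 4)/13 = 5/13.
⟨S_z⟩ = (ħ/2)·⟨σ_z⟩.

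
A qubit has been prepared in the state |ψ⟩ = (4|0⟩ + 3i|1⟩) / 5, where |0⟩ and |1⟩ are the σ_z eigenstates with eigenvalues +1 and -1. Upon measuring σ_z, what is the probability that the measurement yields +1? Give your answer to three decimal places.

0.640

The +1 outcome corresponds to |0⟩. Its amplitude in |ψ⟩ is 4/5.
P = |4|² / 25 = 16/25.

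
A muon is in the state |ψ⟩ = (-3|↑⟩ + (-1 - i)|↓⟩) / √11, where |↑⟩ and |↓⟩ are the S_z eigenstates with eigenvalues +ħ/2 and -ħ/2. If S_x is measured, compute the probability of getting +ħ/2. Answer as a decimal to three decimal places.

0.773

|+x⟩ = (|↑⟩ + |↓⟩)/√2, so ⟨+x|ψ⟩ = (-4 - i) / (√2·√11).
P = |-4 - i|² / 22 = 17/22.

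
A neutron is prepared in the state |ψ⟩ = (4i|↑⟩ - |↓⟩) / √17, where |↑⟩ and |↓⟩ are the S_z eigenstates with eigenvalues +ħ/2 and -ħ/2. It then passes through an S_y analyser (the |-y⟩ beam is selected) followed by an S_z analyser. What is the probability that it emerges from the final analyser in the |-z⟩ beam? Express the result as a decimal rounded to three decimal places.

0.132

First analyser (S_y): P(|-y⟩) = |⟨-y|ψ⟩|² = 9/34.
After stage 1 the state is |-y⟩; P(|-z⟩) = |⟨-z|-y⟩|² = 1/2.
Joint probability = 9/34 × 1/2 = 0.132.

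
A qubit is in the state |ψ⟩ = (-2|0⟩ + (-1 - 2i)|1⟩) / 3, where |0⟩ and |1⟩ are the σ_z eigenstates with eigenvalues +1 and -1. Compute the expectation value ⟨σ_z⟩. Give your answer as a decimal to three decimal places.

-0.111

⟨σ_z⟩ = |a|² - |b|² divided by |a|²+|b|², with a, b the |0⟩, |1⟩ amplitudes.
= (4 - 5)/9 = -1/9.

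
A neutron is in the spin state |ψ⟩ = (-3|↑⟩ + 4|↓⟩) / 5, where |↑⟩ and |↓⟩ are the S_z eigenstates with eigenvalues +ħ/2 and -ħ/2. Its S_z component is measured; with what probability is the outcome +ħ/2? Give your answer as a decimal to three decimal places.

The +ħ/2 outcome corresponds to |↑⟩. Its amplitude in |ψ⟩ is -3/5.
P = |-3|² / 25 = 9/25.

0.360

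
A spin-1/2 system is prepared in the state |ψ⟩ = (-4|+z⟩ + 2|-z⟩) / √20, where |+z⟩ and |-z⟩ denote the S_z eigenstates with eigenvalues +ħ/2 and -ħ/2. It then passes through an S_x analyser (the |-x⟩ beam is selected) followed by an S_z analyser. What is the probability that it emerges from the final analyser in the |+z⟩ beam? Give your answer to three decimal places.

First analyser (S_x): P(|-x⟩) = |⟨-x|ψ⟩|² = 36/40.
After stage 1 the state is |-x⟩; P(|+z⟩) = |⟨+z|-x⟩|² = 1/2.
Joint probability = 36/40 × 1/2 = 0.450.

0.450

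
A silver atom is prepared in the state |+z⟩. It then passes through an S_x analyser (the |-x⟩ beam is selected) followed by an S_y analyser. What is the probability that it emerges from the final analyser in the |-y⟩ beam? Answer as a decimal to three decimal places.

First analyser (S_x): from |+z⟩, P(|-x⟩) = 1/2.
After stage 1 the state is |-x⟩; P(|-y⟩) = |⟨-y|-x⟩|² = 1/2.
Joint probability = 1/2 × 1/2 = 0.250.

0.250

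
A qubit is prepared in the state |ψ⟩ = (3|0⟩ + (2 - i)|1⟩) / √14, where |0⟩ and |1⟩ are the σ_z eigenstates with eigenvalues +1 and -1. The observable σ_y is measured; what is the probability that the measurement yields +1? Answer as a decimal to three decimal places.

0.286

|+y⟩ = (|0⟩ + i|1⟩)/√2, so ⟨+y|ψ⟩ = (2 - 2i) / (√2·√14).
P = |2 - 2i|² / 28 = 8/28.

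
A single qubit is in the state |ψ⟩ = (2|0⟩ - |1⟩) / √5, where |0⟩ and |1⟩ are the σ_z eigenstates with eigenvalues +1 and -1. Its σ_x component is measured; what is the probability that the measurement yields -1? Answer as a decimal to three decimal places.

0.900

|-x⟩ = (|0⟩ - |1⟩)/√2, so ⟨-x|ψ⟩ = (3) / (√2·√5).
P = |3|² / 10 = 9/10.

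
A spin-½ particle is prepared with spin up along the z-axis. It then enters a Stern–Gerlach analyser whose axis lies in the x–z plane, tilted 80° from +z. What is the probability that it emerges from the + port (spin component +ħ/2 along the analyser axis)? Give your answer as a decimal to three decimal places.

For spin-½, the probability of finding spin-up along an axis at angle θ to the initial spin direction is cos²(θ/2); spin-down is sin²(θ/2).
θ = 80°, so P = cos²(40°) ≈ 0.587.

0.587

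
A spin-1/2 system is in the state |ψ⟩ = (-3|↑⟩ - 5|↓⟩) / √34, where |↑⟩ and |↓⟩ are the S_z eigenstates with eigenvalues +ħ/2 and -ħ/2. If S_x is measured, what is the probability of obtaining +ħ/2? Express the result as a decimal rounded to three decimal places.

|+x⟩ = (|↑⟩ + |↓⟩)/√2, so ⟨+x|ψ⟩ = (-8) / (√2·√34).
P = |-8|² / 68 = 64/68.

0.941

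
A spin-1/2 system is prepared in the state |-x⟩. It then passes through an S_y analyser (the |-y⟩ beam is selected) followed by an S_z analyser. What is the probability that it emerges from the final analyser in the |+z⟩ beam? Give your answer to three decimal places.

First analyser (S_y): from |-x⟩, P(|-y⟩) = 1/2.
After stage 1 the state is |-y⟩; P(|+z⟩) = |⟨+z|-y⟩|² = 1/2.
Joint probability = 1/2 × 1/2 = 0.250.

0.250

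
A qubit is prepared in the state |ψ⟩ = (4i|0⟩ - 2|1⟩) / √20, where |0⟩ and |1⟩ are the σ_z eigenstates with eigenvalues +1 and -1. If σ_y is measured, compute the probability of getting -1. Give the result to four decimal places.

0.1000

|-y⟩ = (|0⟩ - i|1⟩)/√2, so ⟨-y|ψ⟩ = (2i) / (√2·√20).
P = |2i|² / 40 = 4/40.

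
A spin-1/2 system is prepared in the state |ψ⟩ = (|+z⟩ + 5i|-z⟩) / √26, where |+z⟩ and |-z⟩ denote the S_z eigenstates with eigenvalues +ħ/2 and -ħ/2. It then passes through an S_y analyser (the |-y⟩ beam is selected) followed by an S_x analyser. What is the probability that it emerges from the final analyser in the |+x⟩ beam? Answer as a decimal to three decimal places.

First analyser (S_y): P(|-y⟩) = |⟨-y|ψ⟩|² = 16/52.
After stage 1 the state is |-y⟩; P(|+x⟩) = |⟨+x|-y⟩|² = 1/2.
Joint probability = 16/52 × 1/2 = 0.154.

0.154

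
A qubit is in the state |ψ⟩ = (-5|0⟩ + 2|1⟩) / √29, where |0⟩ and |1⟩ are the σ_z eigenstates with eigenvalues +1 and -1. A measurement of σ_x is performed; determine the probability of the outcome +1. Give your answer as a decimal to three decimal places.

0.155

|+x⟩ = (|0⟩ + |1⟩)/√2, so ⟨+x|ψ⟩ = (-3) / (√2·√29).
P = |-3|² / 58 = 9/58.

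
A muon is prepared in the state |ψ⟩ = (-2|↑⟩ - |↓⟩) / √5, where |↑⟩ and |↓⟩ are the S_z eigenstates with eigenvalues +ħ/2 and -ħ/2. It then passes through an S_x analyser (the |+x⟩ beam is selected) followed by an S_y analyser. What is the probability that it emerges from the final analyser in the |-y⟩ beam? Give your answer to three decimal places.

0.450

First analyser (S_x): P(|+x⟩) = |⟨+x|ψ⟩|² = 9/10.
After stage 1 the state is |+x⟩; P(|-y⟩) = |⟨-y|+x⟩|² = 1/2.
Joint probability = 9/10 × 1/2 = 0.450.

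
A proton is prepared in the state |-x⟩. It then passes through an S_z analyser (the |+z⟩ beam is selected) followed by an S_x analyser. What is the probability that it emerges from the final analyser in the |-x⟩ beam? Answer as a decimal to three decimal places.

First analyser (S_z): from |-x⟩, P(|+z⟩) = 1/2.
After stage 1 the state is |+z⟩; P(|-x⟩) = |⟨-x|+z⟩|² = 1/2.
Joint probability = 1/2 × 1/2 = 0.250.

0.250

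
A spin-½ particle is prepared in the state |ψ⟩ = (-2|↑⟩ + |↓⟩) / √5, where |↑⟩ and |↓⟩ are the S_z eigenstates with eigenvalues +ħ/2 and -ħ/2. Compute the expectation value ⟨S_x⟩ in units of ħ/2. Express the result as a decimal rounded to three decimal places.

⟨σ_x⟩ = 2 Re(a* b)/(|a|²+|b|²) with a = -2, b = 1.
a* b = -2, so ⟨σ_x⟩ = -4/5.
⟨S_x⟩ = (ħ/2)·⟨σ_x⟩.

-0.800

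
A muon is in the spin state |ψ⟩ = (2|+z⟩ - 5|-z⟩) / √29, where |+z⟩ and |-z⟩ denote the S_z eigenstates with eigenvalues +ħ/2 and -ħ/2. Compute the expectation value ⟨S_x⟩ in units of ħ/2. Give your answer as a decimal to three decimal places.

-0.690

⟨σ_x⟩ = 2 Re(a* b)/(|a|²+|b|²) with a = 2, b = -5.
a* b = -10, so ⟨σ_x⟩ = -20/29.
⟨S_x⟩ = (ħ/2)·⟨σ_x⟩.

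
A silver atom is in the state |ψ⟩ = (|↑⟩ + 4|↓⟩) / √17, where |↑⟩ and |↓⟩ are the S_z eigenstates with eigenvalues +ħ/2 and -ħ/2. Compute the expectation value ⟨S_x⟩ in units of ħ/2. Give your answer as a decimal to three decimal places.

0.471

⟨σ_x⟩ = 2 Re(a* b)/(|a|²+|b|²) with a = 1, b = 4.
a* b = 4, so ⟨σ_x⟩ = 8/17.
⟨S_x⟩ = (ħ/2)·⟨σ_x⟩.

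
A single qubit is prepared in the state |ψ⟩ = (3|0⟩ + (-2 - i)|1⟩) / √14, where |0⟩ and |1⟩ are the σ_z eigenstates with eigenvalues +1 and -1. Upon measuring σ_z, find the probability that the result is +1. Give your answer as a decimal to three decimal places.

0.643

The +1 outcome corresponds to |0⟩. Its amplitude in |ψ⟩ is 3/√14.
P = |3|² / 14 = 9/14.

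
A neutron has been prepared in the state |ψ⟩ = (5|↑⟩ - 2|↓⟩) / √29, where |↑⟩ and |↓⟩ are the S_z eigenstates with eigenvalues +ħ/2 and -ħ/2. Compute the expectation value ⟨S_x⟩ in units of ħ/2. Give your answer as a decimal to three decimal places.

-0.690

⟨σ_x⟩ = 2 Re(a* b)/(|a|²+|b|²) with a = 5, b = -2.
a* b = -10, so ⟨σ_x⟩ = -20/29.
⟨S_x⟩ = (ħ/2)·⟨σ_x⟩.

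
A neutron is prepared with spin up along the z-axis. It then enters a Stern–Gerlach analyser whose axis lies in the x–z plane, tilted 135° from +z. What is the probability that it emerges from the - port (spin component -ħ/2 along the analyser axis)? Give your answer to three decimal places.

0.854

For spin-½, the probability of finding spin-up along an axis at angle θ to the initial spin direction is cos²(θ/2); spin-down is sin²(θ/2).
θ = 135°, so P = sin²(67.5°) ≈ 0.854.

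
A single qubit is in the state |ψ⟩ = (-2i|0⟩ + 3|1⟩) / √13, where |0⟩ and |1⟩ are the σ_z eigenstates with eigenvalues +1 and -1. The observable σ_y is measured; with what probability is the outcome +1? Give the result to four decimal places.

|+y⟩ = (|0⟩ + i|1⟩)/√2, so ⟨+y|ψ⟩ = (-5i) / (√2·√13).
P = |-5i|² / 26 = 25/26.

0.9615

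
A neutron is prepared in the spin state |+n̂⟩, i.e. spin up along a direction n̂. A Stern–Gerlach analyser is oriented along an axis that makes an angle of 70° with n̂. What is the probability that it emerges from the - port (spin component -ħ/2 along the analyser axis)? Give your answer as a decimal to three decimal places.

For spin-½, the probability of finding spin-up along an axis at angle θ to the initial spin direction is cos²(θ/2); spin-down is sin²(θ/2).
θ = 70°, so P = sin²(35°) ≈ 0.329.

0.329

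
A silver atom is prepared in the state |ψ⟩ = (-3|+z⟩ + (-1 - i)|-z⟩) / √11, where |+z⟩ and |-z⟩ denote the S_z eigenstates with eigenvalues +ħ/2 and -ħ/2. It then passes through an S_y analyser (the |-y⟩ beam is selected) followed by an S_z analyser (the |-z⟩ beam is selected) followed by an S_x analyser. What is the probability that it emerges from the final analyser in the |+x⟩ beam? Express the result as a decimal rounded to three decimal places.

First analyser (S_y): P(|-y⟩) = |⟨-y|ψ⟩|² = 5/22.
After stage 1 the state is |-y⟩; P(|-z⟩) = |⟨-z|-y⟩|² = 1/2.
After stage 2 the state is |-z⟩; P(|+x⟩) = |⟨+x|-z⟩|² = 1/2.
Joint probability = 5/22 × 1/2 × 1/2 = 0.057.

0.057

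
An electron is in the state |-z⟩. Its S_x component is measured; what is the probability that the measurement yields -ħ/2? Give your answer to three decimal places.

In the S_z basis, |-z⟩ = |↓⟩ and |-x⟩ = (|↑⟩ - |↓⟩)/√2.
|⟨-x|-z⟩|² = 1/2.

0.500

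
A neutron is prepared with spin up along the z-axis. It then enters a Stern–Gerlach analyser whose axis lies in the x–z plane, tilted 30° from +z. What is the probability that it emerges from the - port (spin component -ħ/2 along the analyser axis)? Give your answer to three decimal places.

0.067

For spin-½, the probability of finding spin-up along an axis at angle θ to the initial spin direction is cos²(θ/2); spin-down is sin²(θ/2).
θ = 30°, so P = sin²(15°) ≈ 0.067.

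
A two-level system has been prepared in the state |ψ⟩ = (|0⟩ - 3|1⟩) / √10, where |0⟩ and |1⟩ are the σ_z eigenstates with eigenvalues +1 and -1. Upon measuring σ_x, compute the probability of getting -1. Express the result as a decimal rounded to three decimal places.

|-x⟩ = (|0⟩ - |1⟩)/√2, so ⟨-x|ψ⟩ = (4) / (√2·√10).
P = |4|² / 20 = 16/20.

0.800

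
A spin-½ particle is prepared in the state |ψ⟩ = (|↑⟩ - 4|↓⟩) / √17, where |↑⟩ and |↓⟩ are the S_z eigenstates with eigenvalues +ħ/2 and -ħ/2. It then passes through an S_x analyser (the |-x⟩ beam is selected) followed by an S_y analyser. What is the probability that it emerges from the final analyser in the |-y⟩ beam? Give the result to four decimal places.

First analyser (S_x): P(|-x⟩) = |⟨-x|ψ⟩|² = 25/34.
After stage 1 the state is |-x⟩; P(|-y⟩) = |⟨-y|-x⟩|² = 1/2.
Joint probability = 25/34 × 1/2 = 0.3676.

0.3676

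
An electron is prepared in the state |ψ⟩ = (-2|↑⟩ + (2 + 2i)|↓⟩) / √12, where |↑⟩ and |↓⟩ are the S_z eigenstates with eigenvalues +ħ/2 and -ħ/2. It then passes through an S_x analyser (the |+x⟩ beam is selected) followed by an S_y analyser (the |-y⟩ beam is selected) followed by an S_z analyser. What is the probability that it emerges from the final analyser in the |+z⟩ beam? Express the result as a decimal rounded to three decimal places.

0.042

First analyser (S_x): P(|+x⟩) = |⟨+x|ψ⟩|² = 4/24.
After stage 1 the state is |+x⟩; P(|-y⟩) = |⟨-y|+x⟩|² = 1/2.
After stage 2 the state is |-y⟩; P(|+z⟩) = |⟨+z|-y⟩|² = 1/2.
Joint probability = 4/24 × 1/2 × 1/2 = 0.042.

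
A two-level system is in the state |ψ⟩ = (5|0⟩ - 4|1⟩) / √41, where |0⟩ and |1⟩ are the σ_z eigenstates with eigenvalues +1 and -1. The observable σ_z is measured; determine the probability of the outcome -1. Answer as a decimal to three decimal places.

The -1 outcome corresponds to |1⟩. Its amplitude in |ψ⟩ is -4/√41.
P = |-4|² / 41 = 16/41.

0.390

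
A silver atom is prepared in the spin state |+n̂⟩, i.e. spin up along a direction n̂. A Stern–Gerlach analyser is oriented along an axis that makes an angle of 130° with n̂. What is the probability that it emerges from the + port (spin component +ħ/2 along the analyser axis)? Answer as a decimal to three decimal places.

0.179

For spin-½, the probability of finding spin-up along an axis at angle θ to the initial spin direction is cos²(θ/2); spin-down is sin²(θ/2).
θ = 130°, so P = cos²(65°) ≈ 0.179.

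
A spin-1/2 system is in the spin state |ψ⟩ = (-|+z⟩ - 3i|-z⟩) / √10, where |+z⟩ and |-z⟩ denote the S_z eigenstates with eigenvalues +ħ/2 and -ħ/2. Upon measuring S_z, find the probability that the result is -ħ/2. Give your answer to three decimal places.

0.900

The -ħ/2 outcome corresponds to |-z⟩. Its amplitude in |ψ⟩ is -3i/√10.
P = |-3i|² / 10 = 9/10.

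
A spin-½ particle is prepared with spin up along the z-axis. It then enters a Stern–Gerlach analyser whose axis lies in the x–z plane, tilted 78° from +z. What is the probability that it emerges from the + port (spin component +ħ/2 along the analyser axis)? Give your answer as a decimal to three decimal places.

0.604

For spin-½, the probability of finding spin-up along an axis at angle θ to the initial spin direction is cos²(θ/2); spin-down is sin²(θ/2).
θ = 78°, so P = cos²(39°) ≈ 0.604.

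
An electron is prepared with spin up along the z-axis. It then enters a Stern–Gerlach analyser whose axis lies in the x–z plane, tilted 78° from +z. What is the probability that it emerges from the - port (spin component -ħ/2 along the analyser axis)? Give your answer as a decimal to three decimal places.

For spin-½, the probability of finding spin-up along an axis at angle θ to the initial spin direction is cos²(θ/2); spin-down is sin²(θ/2).
θ = 78°, so P = sin²(39°) ≈ 0.396.

0.396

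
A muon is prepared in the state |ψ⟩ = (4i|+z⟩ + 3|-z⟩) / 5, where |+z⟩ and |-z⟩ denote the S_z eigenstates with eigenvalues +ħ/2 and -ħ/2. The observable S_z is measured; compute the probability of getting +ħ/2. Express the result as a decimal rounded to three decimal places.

0.640

The +ħ/2 outcome corresponds to |+z⟩. Its amplitude in |ψ⟩ is 4i/5.
P = |4i|² / 25 = 16/25.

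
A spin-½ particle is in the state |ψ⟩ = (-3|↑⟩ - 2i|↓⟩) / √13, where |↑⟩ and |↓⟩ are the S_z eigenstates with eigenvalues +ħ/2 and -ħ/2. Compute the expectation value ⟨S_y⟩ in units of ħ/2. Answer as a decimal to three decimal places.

0.923

⟨σ_y⟩ = 2 Im(a* b)/(|a|²+|b|²) with a = -3, b = -2i.
a* b = 6i, so ⟨σ_y⟩ = 12/13.
⟨S_y⟩ = (ħ/2)·⟨σ_y⟩.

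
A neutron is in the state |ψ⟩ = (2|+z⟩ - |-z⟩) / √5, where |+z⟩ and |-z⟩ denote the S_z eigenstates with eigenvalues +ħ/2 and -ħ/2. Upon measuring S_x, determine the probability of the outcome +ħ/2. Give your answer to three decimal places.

0.100

|+x⟩ = (|+z⟩ + |-z⟩)/√2, so ⟨+x|ψ⟩ = (1) / (√2·√5).
P = |1|² / 10 = 1/10.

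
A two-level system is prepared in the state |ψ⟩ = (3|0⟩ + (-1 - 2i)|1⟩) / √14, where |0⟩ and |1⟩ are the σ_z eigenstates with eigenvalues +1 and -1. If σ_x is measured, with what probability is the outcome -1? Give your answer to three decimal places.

0.714

|-x⟩ = (|0⟩ - |1⟩)/√2, so ⟨-x|ψ⟩ = (4 + 2i) / (√2·√14).
P = |4 + 2i|² / 28 = 20/28.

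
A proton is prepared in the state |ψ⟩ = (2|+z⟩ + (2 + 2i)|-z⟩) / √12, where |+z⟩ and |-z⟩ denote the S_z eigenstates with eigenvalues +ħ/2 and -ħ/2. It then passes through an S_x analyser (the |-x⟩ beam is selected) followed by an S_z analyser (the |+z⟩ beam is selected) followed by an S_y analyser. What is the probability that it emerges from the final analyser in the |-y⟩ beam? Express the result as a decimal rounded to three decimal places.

0.042

First analyser (S_x): P(|-x⟩) = |⟨-x|ψ⟩|² = 4/24.
After stage 1 the state is |-x⟩; P(|+z⟩) = |⟨+z|-x⟩|² = 1/2.
After stage 2 the state is |+z⟩; P(|-y⟩) = |⟨-y|+z⟩|² = 1/2.
Joint probability = 4/24 × 1/2 × 1/2 = 0.042.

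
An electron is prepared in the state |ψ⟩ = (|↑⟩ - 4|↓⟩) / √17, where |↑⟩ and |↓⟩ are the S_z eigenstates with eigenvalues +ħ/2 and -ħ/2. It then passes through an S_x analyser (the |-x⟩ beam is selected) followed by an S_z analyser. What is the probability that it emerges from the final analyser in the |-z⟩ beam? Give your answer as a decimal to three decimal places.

0.368

First analyser (S_x): P(|-x⟩) = |⟨-x|ψ⟩|² = 25/34.
After stage 1 the state is |-x⟩; P(|-z⟩) = |⟨-z|-x⟩|² = 1/2.
Joint probability = 25/34 × 1/2 = 0.368.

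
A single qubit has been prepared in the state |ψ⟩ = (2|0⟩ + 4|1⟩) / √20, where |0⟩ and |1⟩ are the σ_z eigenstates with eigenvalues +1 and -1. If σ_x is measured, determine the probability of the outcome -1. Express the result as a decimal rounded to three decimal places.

|-x⟩ = (|0⟩ - |1⟩)/√2, so ⟨-x|ψ⟩ = (-2) / (√2·√20).
P = |-2|² / 40 = 4/40.

0.100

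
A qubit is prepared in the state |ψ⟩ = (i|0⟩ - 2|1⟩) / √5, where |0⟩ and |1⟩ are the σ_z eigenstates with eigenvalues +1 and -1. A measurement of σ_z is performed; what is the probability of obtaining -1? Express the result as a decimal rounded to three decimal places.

The -1 outcome corresponds to |1⟩. Its amplitude in |ψ⟩ is -2/√5.
P = |-2|² / 5 = 4/5.

0.800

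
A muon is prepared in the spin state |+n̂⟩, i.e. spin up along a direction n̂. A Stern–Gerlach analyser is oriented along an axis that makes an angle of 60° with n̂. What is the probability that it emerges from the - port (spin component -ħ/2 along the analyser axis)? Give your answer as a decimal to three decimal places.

0.250

For spin-½, the probability of finding spin-up along an axis at angle θ to the initial spin direction is cos²(θ/2); spin-down is sin²(θ/2).
θ = 60°, so P = sin²(30°) ≈ 0.250.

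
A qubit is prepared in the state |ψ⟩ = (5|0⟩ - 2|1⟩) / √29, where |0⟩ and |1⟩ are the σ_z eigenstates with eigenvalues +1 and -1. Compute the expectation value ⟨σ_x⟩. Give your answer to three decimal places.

-0.690

⟨σ_x⟩ = 2 Re(a* b)/(|a|²+|b|²) with a = 5, b = -2.
a* b = -10, so ⟨σ_x⟩ = -20/29.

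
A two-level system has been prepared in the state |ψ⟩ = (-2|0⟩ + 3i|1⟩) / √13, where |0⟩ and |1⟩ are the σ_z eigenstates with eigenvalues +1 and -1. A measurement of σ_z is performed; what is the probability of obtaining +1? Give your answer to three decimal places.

0.308

The +1 outcome corresponds to |0⟩. Its amplitude in |ψ⟩ is -2/√13.
P = |-2|² / 13 = 4/13.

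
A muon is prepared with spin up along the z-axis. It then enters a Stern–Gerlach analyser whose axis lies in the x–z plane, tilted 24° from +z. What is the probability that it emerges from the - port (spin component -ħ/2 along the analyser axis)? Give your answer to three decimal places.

0.043

For spin-½, the probability of finding spin-up along an axis at angle θ to the initial spin direction is cos²(θ/2); spin-down is sin²(θ/2).
θ = 24°, so P = sin²(12°) ≈ 0.043.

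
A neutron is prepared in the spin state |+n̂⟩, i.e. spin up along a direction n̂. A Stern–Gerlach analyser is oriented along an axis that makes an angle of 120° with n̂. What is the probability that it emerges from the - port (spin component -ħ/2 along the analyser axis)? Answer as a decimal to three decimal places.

For spin-½, the probability of finding spin-up along an axis at angle θ to the initial spin direction is cos²(θ/2); spin-down is sin²(θ/2).
θ = 120°, so P = sin²(60°) ≈ 0.750.

0.750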